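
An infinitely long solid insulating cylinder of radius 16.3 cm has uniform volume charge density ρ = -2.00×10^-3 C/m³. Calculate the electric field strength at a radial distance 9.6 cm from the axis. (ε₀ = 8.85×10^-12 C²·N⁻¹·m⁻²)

Coaxial Gaussian cylinder, radius r = 9.6 cm, length L (r < R).
Enclosed charge per unit length: λ_enc = ρ·πr² = (-2.00×10^-3)π(0.096)² = -5.791e-5 C/m.
Since E is radial and uniform over the curved surface, Φ = E·2πrL = Q_enc/ε₀ = λ_enc L/ε₀.
E = |λ_enc|/(2πε₀r) = (5.791×10^-5)/(2π·8.85×10^-12·0.096) = 1.08e7 N/C.

|E| ≈ 1.08×10^7 V/m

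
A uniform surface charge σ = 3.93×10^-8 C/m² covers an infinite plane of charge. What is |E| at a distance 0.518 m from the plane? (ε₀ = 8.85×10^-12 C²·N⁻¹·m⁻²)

By planar symmetry E is perpendicular to the sheet and uniform; use a Gaussian pillbox with flat faces of area A on each side of the sheet.
Flux Φ = 2EA and Q_enc = σA, so 2EA = σA/ε₀ ⇒ E = |σ|/(2ε₀), independent of distance.
E = |σ|/(2ε₀) = (3.93×10^-8)/(2·8.85×10^-12) = 2.22×10^3 N/C.

E ≈ 2.22×10^3 V/m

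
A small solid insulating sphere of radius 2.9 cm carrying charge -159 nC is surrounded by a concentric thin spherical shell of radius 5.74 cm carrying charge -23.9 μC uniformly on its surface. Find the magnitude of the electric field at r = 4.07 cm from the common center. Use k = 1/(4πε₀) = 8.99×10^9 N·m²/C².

E ≈ 8.63×10^5 N/C

By spherical symmetry E is radial; choose a Gaussian sphere of radius r = 4.07 cm (between the bodies, 2.9 cm < r < 5.74 cm).
Only the inner charge is enclosed; the outer shell contributes nothing inside itself. Q_enc = -159 nC = -1.59×10^-7 C.
Gauss's law: E·4πr² = Q_enc/ε₀.
E = k|Q_enc|/r² = (8.99×10^9)(1.59e-7)/(0.0407)² = 8.63×10^5 N/C.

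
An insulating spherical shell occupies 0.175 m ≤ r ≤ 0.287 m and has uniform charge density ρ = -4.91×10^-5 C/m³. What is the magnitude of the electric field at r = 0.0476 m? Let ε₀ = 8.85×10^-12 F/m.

E = 0

By spherical symmetry E is radial; choose a Gaussian sphere of radius r = 0.0476 m (r < 0.175 m, inside the empty cavity).
No charge is enclosed, so by Gauss's law E·4πr² = 0 ⇒ E = 0.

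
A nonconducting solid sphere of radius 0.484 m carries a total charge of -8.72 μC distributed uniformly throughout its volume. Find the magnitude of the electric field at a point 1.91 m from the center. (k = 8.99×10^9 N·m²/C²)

By spherical symmetry E is radial; choose a Gaussian sphere of radius r = 1.91 m (r > R, so the entire charge is enclosed).
Q_enc = -8.72 μC = -8.72×10^-6 C.
By Gauss's law, ∮E·dA = E·4πr² = Q_enc/ε₀.
E = k|Q_enc|/r² = (8.99×10^9)(8.72×10^-6)/(1.91)² = 2.15×10^4 N/C.

|E| ≈ 2.15e4 N/C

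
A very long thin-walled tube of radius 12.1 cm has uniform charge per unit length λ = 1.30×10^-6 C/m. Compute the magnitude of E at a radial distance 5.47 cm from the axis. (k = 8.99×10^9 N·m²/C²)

|E| = 0 N/C

Coaxial Gaussian cylinder, radius r = 5.47 cm, length L (r < 12.1 cm, inside the shell).
No charge is enclosed, so Gauss's law gives E·2πrL = 0 ⇒ E = 0.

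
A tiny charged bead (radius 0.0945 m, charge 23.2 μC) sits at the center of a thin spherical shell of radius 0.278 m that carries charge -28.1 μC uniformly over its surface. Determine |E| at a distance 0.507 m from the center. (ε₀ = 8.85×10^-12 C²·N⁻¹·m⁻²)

1.71×10^5 N/C

By spherical symmetry E is radial; choose a Gaussian sphere of radius r = 0.507 m (r > 0.278 m, enclosing both).
Q_enc = (23.2 μC) + (-28.1 μC) = -4.90×10^-6 C.
Applying ∮E·dA = Q_enc/ε₀ with Φ = E(4πr²):
E = |Q_enc|/(4πε₀r²) = (4.90×10^-6)/(4π·8.85×10^-12·(0.507)²) = 1.71×10^5 N/C.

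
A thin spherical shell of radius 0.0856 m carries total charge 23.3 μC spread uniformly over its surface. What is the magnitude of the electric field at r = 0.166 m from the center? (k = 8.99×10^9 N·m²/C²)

Use a concentric Gaussian sphere at r = 0.166 m (r > 0.0856 m).
The entire shell is enclosed: Q_enc = 2.33×10^-5 C.
Gauss's law: E·4πr² = Q_enc/ε₀.
E = k|Q_enc|/r² = (8.99×10^9)(2.33×10^-5)/(0.166)² = 7.60e6 N/C.

7.60×10^6 N/C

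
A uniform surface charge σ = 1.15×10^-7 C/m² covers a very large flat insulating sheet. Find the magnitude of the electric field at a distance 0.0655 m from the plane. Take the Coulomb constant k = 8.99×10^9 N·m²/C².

|E| = 6.50e3 V/m

Choose a cylindrical pillbox piercing the sheet, end faces (area A) parallel to it.
Only the two end caps contribute flux: Φ = 2EA. With Q_enc = σA, Gauss's law gives E = |σ|/(2ε₀).
E = 2πk|σ| = 2π(8.99×10^9)(1.15e-7) = 6.50e3 N/C.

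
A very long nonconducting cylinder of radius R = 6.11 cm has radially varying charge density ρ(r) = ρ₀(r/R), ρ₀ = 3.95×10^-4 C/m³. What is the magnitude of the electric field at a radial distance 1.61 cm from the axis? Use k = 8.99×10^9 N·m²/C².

|E| ≈ 6.31×10^4 N/C

By cylindrical symmetry E is radial; use a coaxial Gaussian cylinder of radius 1.61 cm and length L (r < R).
Integrating ρ over the cross-section to radius r: λ_enc = (2πρ₀/R) ∫₀^r r'^2 dr' = 2πρ₀ r^3/(3·R) = 5.651×10^-8 C/m.
Since E is radial and uniform over the curved surface, Φ = E·2πrL = Q_enc/ε₀ = λ_enc L/ε₀.
E = 2k|λ_enc|/r = 2(8.99×10^9)(5.651e-8)/(0.0161) = 6.31e4 N/C.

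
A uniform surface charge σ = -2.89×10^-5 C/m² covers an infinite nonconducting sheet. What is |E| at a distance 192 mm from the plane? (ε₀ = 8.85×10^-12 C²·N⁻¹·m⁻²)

The symmetry is planar: E is normal to the sheet and the same magnitude on both sides. Take a pillbox straddling the sheet with end-cap area A.
Flux Φ = 2EA and Q_enc = σA, so 2EA = σA/ε₀ ⇒ E = |σ|/(2ε₀), independent of distance.
E = |σ|/(2ε₀) = (2.89×10^-5)/(2·8.85×10^-12) = 1.63×10^6 N/C.

E ≈ 1.63e6 V/m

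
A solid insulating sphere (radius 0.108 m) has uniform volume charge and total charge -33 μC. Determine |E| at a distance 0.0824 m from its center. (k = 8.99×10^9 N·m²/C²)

Use a concentric Gaussian sphere at r = 0.0824 m (r < R).
Only the charge within r is enclosed: Q_enc = Q·(r/R)³ = (-33 μC)·(0.0824 m/0.108 m)³ = -1.466×10^-5 C.
Since E is radial and uniform over the Gaussian sphere, Φ = E·4πr² = Q_enc/ε₀.
E = k|Q_enc|/r² = (8.99×10^9)(1.466×10^-5)/(0.0824)² = 1.94e7 N/C.

E ≈ 1.94×10^7 V/m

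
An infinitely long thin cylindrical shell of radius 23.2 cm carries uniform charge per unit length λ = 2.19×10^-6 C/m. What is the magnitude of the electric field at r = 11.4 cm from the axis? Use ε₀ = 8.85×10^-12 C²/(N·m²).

E = 0 (no enclosed charge)

Choose a coaxial cylinder of radius r = 11.4 cm (arbitrary length L) as the Gaussian surface (r < 23.2 cm, inside the shell).
All the surface charge lies outside this cylinder: Q_enc = 0, hence E = 0.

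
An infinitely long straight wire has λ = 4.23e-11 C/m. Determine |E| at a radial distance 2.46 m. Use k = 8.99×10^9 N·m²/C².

Coaxial Gaussian cylinder, radius r = 2.46 m, length L.
Q_enc = λL, so λ_enc = 4.23×10^-11 C/m.
Gauss's law: E·2πrL = λ_enc L/ε₀.
E = 2k|λ_enc|/r = 2(8.99×10^9)(4.23×10^-11)/(2.46) = 0.309 N/C.

E = 0.309 V/m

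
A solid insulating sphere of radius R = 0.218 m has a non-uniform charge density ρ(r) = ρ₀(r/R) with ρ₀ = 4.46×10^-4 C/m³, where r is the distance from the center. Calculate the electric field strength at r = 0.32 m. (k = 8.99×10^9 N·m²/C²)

1.27e6 N/C

Take a concentric spherical Gaussian surface of radius r = 0.32 m (r > R, all charge enclosed).
Q_enc = 4π ∫₀^R ρ₀(r'/R)^1 r'² dr' = 4πρ₀R³/4 = 1.452×10^-5 C.
Since E is radial and uniform over the Gaussian sphere, Φ = E·4πr² = Q_enc/ε₀.
E = k|Q_enc|/r² = (8.99×10^9)(1.452e-5)/(0.32)² = 1.27×10^6 N/C.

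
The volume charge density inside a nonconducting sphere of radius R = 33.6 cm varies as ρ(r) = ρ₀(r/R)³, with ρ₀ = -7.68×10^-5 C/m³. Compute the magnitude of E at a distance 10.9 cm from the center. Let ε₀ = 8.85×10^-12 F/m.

E = 5.38e3 N/C

By spherical symmetry E is radial; choose a Gaussian sphere of radius r = 10.9 cm (r < R).
Integrate the density: Q_enc = 4π ∫₀^r ρ₀(r'/R)^3 r'² dr' = 4πρ₀ r^6/(6·R³) = -7.111×10^-9 C.
Applying ∮E·dA = Q_enc/ε₀ with Φ = E(4πr²):
E = |Q_enc|/(4πε₀r²) = (7.111×10^-9)/(4π·8.85×10^-12·(0.109)²) = 5.38×10^3 N/C.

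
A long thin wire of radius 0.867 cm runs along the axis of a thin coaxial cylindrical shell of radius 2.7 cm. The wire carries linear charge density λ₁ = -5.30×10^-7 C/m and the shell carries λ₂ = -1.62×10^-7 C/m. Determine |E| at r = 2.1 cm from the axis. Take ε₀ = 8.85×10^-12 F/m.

E ≈ 4.54×10^5 N/C

By cylindrical symmetry E is radial; use a coaxial Gaussian cylinder of radius 2.1 cm and length L (between the conductors, 0.867 cm < r < 2.7 cm).
Only the inner wire is enclosed; the outer shell contributes nothing inside itself. λ_enc = λ₁ = -5.30×10^-7 C/m.
By Gauss's law (flux through the curved wall only), E·2πrL = λ_enc L/ε₀.
E = |λ_enc|/(2πε₀r) = (5.30e-7)/(2π·8.85×10^-12·0.021) = 4.54×10^5 N/C.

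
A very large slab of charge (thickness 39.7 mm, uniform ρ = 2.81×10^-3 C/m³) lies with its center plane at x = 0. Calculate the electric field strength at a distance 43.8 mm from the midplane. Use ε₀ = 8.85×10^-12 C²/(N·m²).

The point |x| = 43.8 mm lies outside the slab (half-thickness 0.01985 m). A symmetric pillbox spanning the full slab encloses Q_enc = ρ·d·A.
Flux = 2EA ⇒ E = |ρ|d/(2ε₀), independent of distance outside.
E = (2.81×10^-3)(0.0397)/(2·8.85×10^-12) = 6.30×10^6 N/C.

E = 6.30×10^6 N/C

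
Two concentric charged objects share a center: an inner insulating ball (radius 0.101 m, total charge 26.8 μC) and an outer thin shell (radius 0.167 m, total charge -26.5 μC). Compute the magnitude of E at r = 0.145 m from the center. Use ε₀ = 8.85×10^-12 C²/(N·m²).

|E| ≈ 1.15×10^7 N/C

Use a concentric Gaussian sphere at r = 0.145 m (between the bodies, 0.101 m < r < 0.167 m).
Only the inner charge is enclosed; the outer shell contributes nothing inside itself. Q_enc = 26.8 μC = 2.68×10^-5 C.
Since E is radial and uniform over the Gaussian sphere, Φ = E·4πr² = Q_enc/ε₀.
E = |Q_enc|/(4πε₀r²) = (2.68×10^-5)/(4π·8.85×10^-12·(0.145)²) = 1.15×10^7 N/C.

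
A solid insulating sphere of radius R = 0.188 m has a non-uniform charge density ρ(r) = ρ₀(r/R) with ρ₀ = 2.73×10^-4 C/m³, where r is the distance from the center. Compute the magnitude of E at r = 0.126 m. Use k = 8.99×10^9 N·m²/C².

E = 6.51×10^5 N/C

Take a concentric spherical Gaussian surface of radius r = 0.126 m (r < R).
Q_enc = ∫₀^r ρ(r')·4πr'² dr' = (4πρ₀/R) ∫₀^r r'^3 dr' = 4πρ₀ r^4/(4·R) = 1.15×10^-6 C.
Since E is radial and uniform over the Gaussian sphere, Φ = E·4πr² = Q_enc/ε₀.
E = k|Q_enc|/r² = (8.99×10^9)(1.15×10^-6)/(0.126)² = 6.51e5 N/C.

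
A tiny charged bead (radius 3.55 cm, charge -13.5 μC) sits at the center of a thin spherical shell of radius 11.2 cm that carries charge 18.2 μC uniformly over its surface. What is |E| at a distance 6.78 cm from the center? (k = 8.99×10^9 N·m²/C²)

|E| = 2.64e7 V/m

Symmetry ⇒ E = E(r) r̂. Gaussian sphere of radius r = 6.78 cm (between the bodies, 3.55 cm < r < 11.2 cm).
Only the inner charge is enclosed; the outer shell contributes nothing inside itself. Q_enc = -13.5 μC = -1.35×10^-5 C.
Since E is radial and uniform over the Gaussian sphere, Φ = E·4πr² = Q_enc/ε₀.
E = k|Q_enc|/r² = (8.99×10^9)(1.35×10^-5)/(0.0678)² = 2.64×10^7 N/C.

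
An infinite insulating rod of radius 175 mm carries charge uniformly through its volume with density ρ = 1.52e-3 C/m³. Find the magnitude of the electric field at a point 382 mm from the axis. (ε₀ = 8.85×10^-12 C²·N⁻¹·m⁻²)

|E| ≈ 6.88×10^6 N/C

Take a coaxial cylindrical Gaussian surface of radius r = 382 mm and length L (r > 175 mm, full cross-section enclosed).
λ_enc = ρ·πR² = (1.52×10^-3)π(0.175)² = 1.462×10^-4 C/m.
Since E is radial and uniform over the curved surface, Φ = E·2πrL = Q_enc/ε₀ = λ_enc L/ε₀.
E = |λ_enc|/(2πε₀r) = (1.462×10^-4)/(2π·8.85×10^-12·0.382) = 6.88×10^6 N/C.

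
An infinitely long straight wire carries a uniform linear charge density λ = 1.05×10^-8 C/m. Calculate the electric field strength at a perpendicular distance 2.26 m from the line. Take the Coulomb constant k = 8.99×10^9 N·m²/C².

|E| ≈ 83.5 N/C

By cylindrical symmetry E is radial; use a coaxial Gaussian cylinder of radius 2.26 m and length L.
Q_enc = λL, so λ_enc = 1.05×10^-8 C/m.
Since E is radial and uniform over the curved surface, Φ = E·2πrL = Q_enc/ε₀ = λ_enc L/ε₀.
E = 2k|λ_enc|/r = 2(8.99×10^9)(1.05×10^-8)/(2.26) = 83.5 N/C.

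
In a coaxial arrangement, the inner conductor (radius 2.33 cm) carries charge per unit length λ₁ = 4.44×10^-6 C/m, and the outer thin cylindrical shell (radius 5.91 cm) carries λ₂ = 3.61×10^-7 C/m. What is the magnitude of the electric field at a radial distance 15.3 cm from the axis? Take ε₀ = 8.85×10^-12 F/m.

By cylindrical symmetry E is radial; use a coaxial Gaussian cylinder of radius 15.3 cm and length L (r > 5.91 cm, enclosing both).
λ_enc = λ₁ + λ₂ = (4.44×10^-6) + (3.61×10^-7) = 4.801×10^-6 C/m.
By Gauss's law (flux through the curved wall only), E·2πrL = λ_enc L/ε₀.
E = |λ_enc|/(2πε₀r) = (4.801×10^-6)/(2π·8.85×10^-12·0.153) = 5.64×10^5 N/C.

5.64×10^5 N/C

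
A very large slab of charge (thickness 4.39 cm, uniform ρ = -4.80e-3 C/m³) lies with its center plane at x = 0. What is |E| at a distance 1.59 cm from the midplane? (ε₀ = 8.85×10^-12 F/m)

By symmetry E is perpendicular to the slab. A Gaussian pillbox from −1.59 cm to +1.59 cm (face area A) lies entirely within the slab.
Q_enc = ρ·(2x)·A and flux = 2EA, so 2EA = 2ρxA/ε₀ ⇒ E = |ρ|x/ε₀.
E = (4.80×10^-3)(0.0159)/(8.85×10^-12) = 8.62×10^6 N/C.

|E| = 8.62e6 V/m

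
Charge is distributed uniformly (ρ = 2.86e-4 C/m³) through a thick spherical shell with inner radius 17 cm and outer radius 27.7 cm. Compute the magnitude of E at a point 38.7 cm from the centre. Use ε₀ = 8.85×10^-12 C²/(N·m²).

Use a concentric Gaussian sphere at r = 38.7 cm (r > 27.7 cm, enclosing the whole shell).
Q_enc = ρ·(4π/3)(b³ − a³) = (2.86×10^-4)·(4π/3)·((0.277)³ − (0.17)³) = 1.958×10^-5 C.
By Gauss's law, ∮E·dA = E·4πr² = Q_enc/ε₀.
E = |Q_enc|/(4πε₀r²) = (1.958×10^-5)/(4π·8.85×10^-12·(0.387)²) = 1.18×10^6 N/C.

E ≈ 1.18×10^6 N/C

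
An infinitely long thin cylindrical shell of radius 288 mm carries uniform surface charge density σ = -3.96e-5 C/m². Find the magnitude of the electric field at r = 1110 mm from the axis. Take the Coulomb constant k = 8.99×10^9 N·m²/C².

|E| = 1.16×10^6 N/C

Coaxial Gaussian cylinder, radius r = 1110 mm, length L (r > 288 mm).
The whole shell is enclosed: λ_enc = σ·2πR = (-3.96e-5)·2π·(0.288) = -7.166×10^-5 C/m.
Since E is radial and uniform over the curved surface, Φ = E·2πrL = Q_enc/ε₀ = λ_enc L/ε₀.
E = 2k|λ_enc|/r = 2(8.99×10^9)(7.166×10^-5)/(1.11) = 1.16e6 N/C.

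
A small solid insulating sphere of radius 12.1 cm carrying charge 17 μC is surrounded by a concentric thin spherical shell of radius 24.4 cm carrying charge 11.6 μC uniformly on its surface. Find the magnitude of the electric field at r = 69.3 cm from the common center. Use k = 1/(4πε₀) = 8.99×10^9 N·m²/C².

|E| ≈ 5.35×10^5 N/C

By spherical symmetry E is radial; choose a Gaussian sphere of radius r = 69.3 cm (r > 24.4 cm, enclosing both).
Q_enc = (17 μC) + (11.6 μC) = 2.86e-5 C.
Applying ∮E·dA = Q_enc/ε₀ with Φ = E(4πr²):
E = k|Q_enc|/r² = (8.99×10^9)(2.86×10^-5)/(0.693)² = 5.35e5 N/C.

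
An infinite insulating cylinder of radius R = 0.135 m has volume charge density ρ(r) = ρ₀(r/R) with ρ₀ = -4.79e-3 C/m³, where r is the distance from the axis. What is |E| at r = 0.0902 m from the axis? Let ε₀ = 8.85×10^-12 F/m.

|E| = 1.09×10^7 N/C

Choose a coaxial cylinder of radius r = 0.0902 m (arbitrary length L) as the Gaussian surface (r < R).
λ_enc = ∫₀^r ρ(r')·2πr' dr' = (2πρ₀/R)·r^3/3 = -5.454×10^-5 C/m.
Since E is radial and uniform over the curved surface, Φ = E·2πrL = Q_enc/ε₀ = λ_enc L/ε₀.
E = |λ_enc|/(2πε₀r) = (5.454×10^-5)/(2π·8.85×10^-12·0.0902) = 1.09×10^7 N/C.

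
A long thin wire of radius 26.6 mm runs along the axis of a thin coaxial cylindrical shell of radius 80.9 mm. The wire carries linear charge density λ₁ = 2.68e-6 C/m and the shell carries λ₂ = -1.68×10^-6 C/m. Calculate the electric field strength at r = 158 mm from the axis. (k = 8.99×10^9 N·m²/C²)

1.14e5 V/m

By cylindrical symmetry E is radial; use a coaxial Gaussian cylinder of radius 158 mm and length L (r > 80.9 mm, enclosing both).
λ_enc = λ₁ + λ₂ = (2.68e-6) + (-1.68×10^-6) = 1.00×10^-6 C/m.
Since E is radial and uniform over the curved surface, Φ = E·2πrL = Q_enc/ε₀ = λ_enc L/ε₀.
E = 2k|λ_enc|/r = 2(8.99×10^9)(1.00e-6)/(0.158) = 1.14e5 N/C.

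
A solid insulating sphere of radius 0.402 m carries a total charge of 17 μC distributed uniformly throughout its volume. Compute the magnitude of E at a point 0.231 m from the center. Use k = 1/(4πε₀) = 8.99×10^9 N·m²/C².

|E| ≈ 5.43×10^5 V/m

Take a concentric spherical Gaussian surface of radius r = 0.231 m (r < R).
Only the charge within r is enclosed: Q_enc = Q·(r/R)³ = (17 μC)·(0.231 m/0.402 m)³ = 3.226×10^-6 C.
Since E is radial and uniform over the Gaussian sphere, Φ = E·4πr² = Q_enc/ε₀.
E = k|Q_enc|/r² = (8.99×10^9)(3.226×10^-6)/(0.231)² = 5.43×10^5 N/C.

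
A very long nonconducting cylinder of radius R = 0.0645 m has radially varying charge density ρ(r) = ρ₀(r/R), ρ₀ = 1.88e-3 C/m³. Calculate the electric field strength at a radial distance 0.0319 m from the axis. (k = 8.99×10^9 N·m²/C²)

Choose a coaxial cylinder of radius r = 0.0319 m (arbitrary length L) as the Gaussian surface (r < R).
λ_enc = ∫₀^r ρ(r')·2πr' dr' = (2πρ₀/R)·r^3/3 = 1.982×10^-6 C/m.
Since E is radial and uniform over the curved surface, Φ = E·2πrL = Q_enc/ε₀ = λ_enc L/ε₀.
E = 2k|λ_enc|/r = 2(8.99×10^9)(1.982×10^-6)/(0.0319) = 1.12×10^6 N/C.

1.12×10^6 N/C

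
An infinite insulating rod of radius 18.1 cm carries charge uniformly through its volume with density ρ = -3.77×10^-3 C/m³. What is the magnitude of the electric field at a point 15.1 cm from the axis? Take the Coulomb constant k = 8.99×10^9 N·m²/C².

E = 3.22×10^7 N/C

Choose a coaxial cylinder of radius r = 15.1 cm (arbitrary length L) as the Gaussian surface (r < R).
Charge inside radius r per length L is ρ·πr²·L, so λ_enc = ρπr² = -2.701×10^-4 C/m.
Applying ∮E·dA = Q_enc/ε₀ with the end caps contributing no flux:
E = 2k|λ_enc|/r = 2(8.99×10^9)(2.701e-4)/(0.151) = 3.22e7 N/C.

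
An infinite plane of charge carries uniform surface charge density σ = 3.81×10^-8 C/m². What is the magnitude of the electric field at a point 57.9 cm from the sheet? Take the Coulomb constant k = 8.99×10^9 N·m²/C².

|E| = 2.15×10^3 N/C

Choose a cylindrical pillbox piercing the sheet, end faces (area A) parallel to it.
Flux Φ = 2EA and Q_enc = σA, so 2EA = σA/ε₀ ⇒ E = |σ|/(2ε₀), independent of distance.
E = 2πk|σ| = 2π(8.99×10^9)(3.81e-8) = 2.15e3 N/C.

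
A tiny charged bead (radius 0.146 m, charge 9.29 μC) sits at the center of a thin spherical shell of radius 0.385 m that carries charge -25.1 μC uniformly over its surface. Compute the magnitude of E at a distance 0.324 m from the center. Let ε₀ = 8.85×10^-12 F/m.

7.96e5 V/m

Take a concentric spherical Gaussian surface of radius r = 0.324 m (between the bodies, 0.146 m < r < 0.385 m).
Only the inner charge is enclosed; the outer shell contributes nothing inside itself. Q_enc = 9.29 μC = 9.29e-6 C.
Since E is radial and uniform over the Gaussian sphere, Φ = E·4πr² = Q_enc/ε₀.
E = |Q_enc|/(4πε₀r²) = (9.29×10^-6)/(4π·8.85×10^-12·(0.324)²) = 7.96e5 N/C.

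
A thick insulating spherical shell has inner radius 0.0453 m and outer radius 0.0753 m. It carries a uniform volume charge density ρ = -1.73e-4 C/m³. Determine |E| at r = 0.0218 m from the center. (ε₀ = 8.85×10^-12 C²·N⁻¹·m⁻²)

E = 0

Use a concentric Gaussian sphere at r = 0.0218 m (r < 0.0453 m, inside the empty cavity).
No charge is enclosed, so by Gauss's law E·4πr² = 0 ⇒ E = 0.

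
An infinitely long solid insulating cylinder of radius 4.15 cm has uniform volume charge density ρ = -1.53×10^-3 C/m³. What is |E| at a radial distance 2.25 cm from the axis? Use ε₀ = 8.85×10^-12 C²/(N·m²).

Coaxial Gaussian cylinder, radius r = 2.25 cm, length L (r < R).
Enclosed charge per unit length: λ_enc = ρ·πr² = (-1.53×10^-3)π(0.0225)² = -2.433e-6 C/m.
By Gauss's law (flux through the curved wall only), E·2πrL = λ_enc L/ε₀.
E = |λ_enc|/(2πε₀r) = (2.433e-6)/(2π·8.85×10^-12·0.0225) = 1.94×10^6 N/C.

E ≈ 1.94e6 V/m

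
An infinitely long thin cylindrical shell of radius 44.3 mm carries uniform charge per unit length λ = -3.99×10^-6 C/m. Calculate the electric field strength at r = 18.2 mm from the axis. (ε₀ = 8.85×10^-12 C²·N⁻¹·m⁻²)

By cylindrical symmetry E is radial; use a coaxial Gaussian cylinder of radius 18.2 mm and length L (r < 44.3 mm, inside the shell).
All the surface charge lies outside this cylinder: Q_enc = 0, hence E = 0.

E = 0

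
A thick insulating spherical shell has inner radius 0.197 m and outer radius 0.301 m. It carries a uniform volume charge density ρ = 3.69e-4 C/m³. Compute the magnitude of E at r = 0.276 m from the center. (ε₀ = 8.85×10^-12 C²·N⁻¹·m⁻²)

Use a concentric Gaussian sphere at r = 0.276 m (within the shell material, 0.197 m < r < 0.301 m).
Enclosed charge is the volume from a to r: Q_enc = (4π/3)ρ(r³ − a³) = 2.068e-5 C.
Since E is radial and uniform over the Gaussian sphere, Φ = E·4πr² = Q_enc/ε₀.
E = |Q_enc|/(4πε₀r²) = (2.068e-5)/(4π·8.85×10^-12·(0.276)²) = 2.44e6 N/C.

2.44×10^6 N/C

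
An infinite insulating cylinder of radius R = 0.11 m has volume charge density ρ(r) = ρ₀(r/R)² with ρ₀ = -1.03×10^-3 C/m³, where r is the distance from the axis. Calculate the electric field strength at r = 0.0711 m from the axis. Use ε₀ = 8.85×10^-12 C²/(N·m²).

8.64×10^5 V/m

Take a coaxial cylindrical Gaussian surface of radius r = 0.0711 m and length L (r < R).
Integrating ρ over the cross-section to radius r: λ_enc = (2πρ₀/R²) ∫₀^r r'^3 dr' = 2πρ₀ r^4/(4·R²) = -3.417e-6 C/m.
Applying ∮E·dA = Q_enc/ε₀ with the end caps contributing no flux:
E = |λ_enc|/(2πε₀r) = (3.417e-6)/(2π·8.85×10^-12·0.0711) = 8.64e5 N/C.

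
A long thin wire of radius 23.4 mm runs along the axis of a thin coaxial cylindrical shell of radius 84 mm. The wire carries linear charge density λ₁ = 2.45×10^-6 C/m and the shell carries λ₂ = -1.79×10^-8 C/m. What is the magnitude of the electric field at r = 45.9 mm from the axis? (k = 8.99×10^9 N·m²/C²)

|E| = 9.60×10^5 N/C

Take a coaxial cylindrical Gaussian surface of radius r = 45.9 mm and length L (between the conductors, 23.4 mm < r < 84 mm).
Only the inner wire is enclosed; the outer shell contributes nothing inside itself. λ_enc = λ₁ = 2.45e-6 C/m.
Gauss's law: E·2πrL = λ_enc L/ε₀.
E = 2k|λ_enc|/r = 2(8.99×10^9)(2.45e-6)/(0.0459) = 9.60e5 N/C.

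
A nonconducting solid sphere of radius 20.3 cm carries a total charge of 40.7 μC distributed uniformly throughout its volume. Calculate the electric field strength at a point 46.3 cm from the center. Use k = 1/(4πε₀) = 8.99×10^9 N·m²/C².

By spherical symmetry E is radial; choose a Gaussian sphere of radius r = 46.3 cm (r > R, so the entire charge is enclosed).
Q_enc = 40.7 μC = 4.07e-5 C.
By Gauss's law, ∮E·dA = E·4πr² = Q_enc/ε₀.
E = k|Q_enc|/r² = (8.99×10^9)(4.07×10^-5)/(0.463)² = 1.71×10^6 N/C.

|E| = 1.71e6 N/C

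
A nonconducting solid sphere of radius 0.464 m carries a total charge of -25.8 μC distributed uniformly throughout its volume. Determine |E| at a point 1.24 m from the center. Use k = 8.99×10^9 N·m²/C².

Take a concentric spherical Gaussian surface of radius r = 1.24 m (r > R, so the entire charge is enclosed).
Q_enc = -25.8 μC = -2.58e-5 C.
Applying ∮E·dA = Q_enc/ε₀ with Φ = E(4πr²):
E = k|Q_enc|/r² = (8.99×10^9)(2.58×10^-5)/(1.24)² = 1.51×10^5 N/C.

E = 1.51×10^5 N/C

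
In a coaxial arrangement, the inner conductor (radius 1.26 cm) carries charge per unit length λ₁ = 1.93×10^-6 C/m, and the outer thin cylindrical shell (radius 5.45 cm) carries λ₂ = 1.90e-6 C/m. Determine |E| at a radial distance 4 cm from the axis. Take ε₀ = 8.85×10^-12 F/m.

8.68×10^5 N/C

Take a coaxial cylindrical Gaussian surface of radius r = 4 cm and length L (between the conductors, 1.26 cm < r < 5.45 cm).
The shell at 5.45 cm lies outside the Gaussian surface, so λ_enc = λ₁ = 1.93×10^-6 C/m.
Applying ∮E·dA = Q_enc/ε₀ with the end caps contributing no flux:
E = |λ_enc|/(2πε₀r) = (1.93×10^-6)/(2π·8.85×10^-12·0.04) = 8.68×10^5 N/C.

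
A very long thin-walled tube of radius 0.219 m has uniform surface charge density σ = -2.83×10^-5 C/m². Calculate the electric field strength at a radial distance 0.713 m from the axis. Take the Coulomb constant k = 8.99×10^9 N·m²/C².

Coaxial Gaussian cylinder, radius r = 0.713 m, length L (r > 0.219 m).
The whole shell is enclosed: λ_enc = σ·2πR = (-2.83×10^-5)·2π·(0.219) = -3.894×10^-5 C/m.
By Gauss's law (flux through the curved wall only), E·2πrL = λ_enc L/ε₀.
E = 2k|λ_enc|/r = 2(8.99×10^9)(3.894×10^-5)/(0.713) = 9.82×10^5 N/C.

|E| = 9.82×10^5 N/C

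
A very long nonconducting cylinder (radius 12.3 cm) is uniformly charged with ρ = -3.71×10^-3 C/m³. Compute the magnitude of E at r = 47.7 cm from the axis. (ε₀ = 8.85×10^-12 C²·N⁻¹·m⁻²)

|E| = 6.65×10^6 V/m

Coaxial Gaussian cylinder, radius r = 47.7 cm, length L (r > 12.3 cm, full cross-section enclosed).
λ_enc = ρ·πR² = (-3.71e-3)π(0.123)² = -1.763×10^-4 C/m.
Applying ∮E·dA = Q_enc/ε₀ with the end caps contributing no flux:
E = |λ_enc|/(2πε₀r) = (1.763e-4)/(2π·8.85×10^-12·0.477) = 6.65×10^6 N/C.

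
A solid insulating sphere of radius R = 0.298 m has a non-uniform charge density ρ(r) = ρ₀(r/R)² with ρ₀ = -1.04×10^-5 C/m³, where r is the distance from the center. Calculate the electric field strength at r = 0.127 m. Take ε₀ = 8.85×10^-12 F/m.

Take a concentric spherical Gaussian surface of radius r = 0.127 m (r < R).
Q_enc = ∫₀^r ρ(r')·4πr'² dr' = (4πρ₀/R²) ∫₀^r r'^4 dr' = 4πρ₀ r^5/(5·R²) = -9.724×10^-9 C.
Since E is radial and uniform over the Gaussian sphere, Φ = E·4πr² = Q_enc/ε₀.
E = |Q_enc|/(4πε₀r²) = (9.724×10^-9)/(4π·8.85×10^-12·(0.127)²) = 5.42×10^3 N/C.

|E| = 5.42×10^3 N/C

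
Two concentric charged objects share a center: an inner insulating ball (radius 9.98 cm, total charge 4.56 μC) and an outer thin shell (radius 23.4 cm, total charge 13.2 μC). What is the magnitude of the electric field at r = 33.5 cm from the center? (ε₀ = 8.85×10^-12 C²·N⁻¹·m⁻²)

By spherical symmetry E is radial; choose a Gaussian sphere of radius r = 33.5 cm (r > 23.4 cm, enclosing both).
Q_enc = (4.56 μC) + (13.2 μC) = 1.776×10^-5 C.
Gauss's law: E·4πr² = Q_enc/ε₀.
E = |Q_enc|/(4πε₀r²) = (1.776×10^-5)/(4π·8.85×10^-12·(0.335)²) = 1.42×10^6 N/C.

1.42×10^6 N/C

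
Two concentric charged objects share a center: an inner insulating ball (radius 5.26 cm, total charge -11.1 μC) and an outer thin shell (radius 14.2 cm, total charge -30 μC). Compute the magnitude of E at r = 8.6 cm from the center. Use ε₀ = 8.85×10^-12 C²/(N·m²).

1.35×10^7 N/C

Symmetry ⇒ E = E(r) r̂. Gaussian sphere of radius r = 8.6 cm (between the bodies, 5.26 cm < r < 14.2 cm).
Only the inner charge is enclosed; the outer shell contributes nothing inside itself. Q_enc = -11.1 μC = -1.11×10^-5 C.
Gauss's law: E·4πr² = Q_enc/ε₀.
E = |Q_enc|/(4πε₀r²) = (1.11×10^-5)/(4π·8.85×10^-12·(0.086)²) = 1.35×10^7 N/C.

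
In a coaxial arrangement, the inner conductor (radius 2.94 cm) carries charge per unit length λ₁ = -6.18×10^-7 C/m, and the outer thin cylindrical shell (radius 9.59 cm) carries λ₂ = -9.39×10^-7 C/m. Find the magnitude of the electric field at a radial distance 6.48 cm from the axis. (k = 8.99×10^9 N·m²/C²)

Choose a coaxial cylinder of radius r = 6.48 cm (arbitrary length L) as the Gaussian surface (between the conductors, 2.94 cm < r < 9.59 cm).
The shell at 9.59 cm lies outside the Gaussian surface, so λ_enc = λ₁ = -6.18e-7 C/m.
By Gauss's law (flux through the curved wall only), E·2πrL = λ_enc L/ε₀.
E = 2k|λ_enc|/r = 2(8.99×10^9)(6.18e-7)/(0.0648) = 1.71e5 N/C.

E ≈ 1.71×10^5 N/C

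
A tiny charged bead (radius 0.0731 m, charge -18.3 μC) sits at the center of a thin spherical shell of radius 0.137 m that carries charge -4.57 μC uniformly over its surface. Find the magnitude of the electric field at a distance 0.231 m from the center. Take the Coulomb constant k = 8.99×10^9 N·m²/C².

By spherical symmetry E is radial; choose a Gaussian sphere of radius r = 0.231 m (r > 0.137 m, enclosing both).
Q_enc = (-18.3 μC) + (-4.57 μC) = -2.287×10^-5 C.
By Gauss's law, ∮E·dA = E·4πr² = Q_enc/ε₀.
E = k|Q_enc|/r² = (8.99×10^9)(2.287e-5)/(0.231)² = 3.85e6 N/C.

3.85e6 N/C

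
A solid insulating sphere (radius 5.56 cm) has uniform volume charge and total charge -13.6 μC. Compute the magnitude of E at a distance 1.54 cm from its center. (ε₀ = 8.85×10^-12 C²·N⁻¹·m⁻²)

Symmetry ⇒ E = E(r) r̂. Gaussian sphere of radius r = 1.54 cm (r < R).
For a uniform sphere the enclosed fraction is (r/R)³, so Q_enc = (-13.6 μC)(0.0154/0.0556)³ = -2.89e-7 C.
Since E is radial and uniform over the Gaussian sphere, Φ = E·4πr² = Q_enc/ε₀.
E = |Q_enc|/(4πε₀r²) = (2.89×10^-7)/(4π·8.85×10^-12·(0.0154)²) = 1.10×10^7 N/C.

E ≈ 1.10e7 N/C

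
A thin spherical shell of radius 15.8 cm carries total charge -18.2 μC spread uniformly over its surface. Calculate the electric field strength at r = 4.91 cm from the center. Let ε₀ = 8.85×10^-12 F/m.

|E| = 0 V/m

By spherical symmetry E is radial; choose a Gaussian sphere of radius r = 4.91 cm (inside the shell, r < 15.8 cm).
All the charge is outside the Gaussian surface: Q_enc = 0, hence E = 0 everywhere inside the shell.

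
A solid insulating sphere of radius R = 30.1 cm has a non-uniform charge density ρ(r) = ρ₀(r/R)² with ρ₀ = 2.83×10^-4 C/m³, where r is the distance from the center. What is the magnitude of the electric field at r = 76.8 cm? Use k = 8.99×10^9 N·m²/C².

|E| = 2.96×10^5 V/m

Take a concentric spherical Gaussian surface of radius r = 76.8 cm (r > R, all charge enclosed).
Q_enc = 4π ∫₀^R ρ₀(r'/R)^2 r'² dr' = 4πρ₀R³/5 = 1.94×10^-5 C.
Applying ∮E·dA = Q_enc/ε₀ with Φ = E(4πr²):
E = k|Q_enc|/r² = (8.99×10^9)(1.94×10^-5)/(0.768)² = 2.96×10^5 N/C.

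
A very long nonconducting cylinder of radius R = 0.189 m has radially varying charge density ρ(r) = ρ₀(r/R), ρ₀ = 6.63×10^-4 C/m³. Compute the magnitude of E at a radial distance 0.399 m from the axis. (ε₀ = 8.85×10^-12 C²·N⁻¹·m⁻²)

|E| = 2.24e6 N/C

Choose a coaxial cylinder of radius r = 0.399 m (arbitrary length L) as the Gaussian surface (r > R, full charge per length enclosed).
λ_enc = 2π ∫₀^R ρ₀(r'/R)^1 r' dr' = 2πρ₀R²/3 = 4.96e-5 C/m.
Since E is radial and uniform over the curved surface, Φ = E·2πrL = Q_enc/ε₀ = λ_enc L/ε₀.
E = |λ_enc|/(2πε₀r) = (4.96×10^-5)/(2π·8.85×10^-12·0.399) = 2.24×10^6 N/C.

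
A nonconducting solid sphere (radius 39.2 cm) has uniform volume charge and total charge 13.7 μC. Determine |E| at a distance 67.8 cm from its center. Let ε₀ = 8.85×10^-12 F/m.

By spherical symmetry E is radial; choose a Gaussian sphere of radius r = 67.8 cm (r > R, so the entire charge is enclosed).
Q_enc = 13.7 μC = 1.37×10^-5 C.
Since E is radial and uniform over the Gaussian sphere, Φ = E·4πr² = Q_enc/ε₀.
E = |Q_enc|/(4πε₀r²) = (1.37e-5)/(4π·8.85×10^-12·(0.678)²) = 2.68×10^5 N/C.

E = 2.68×10^5 V/m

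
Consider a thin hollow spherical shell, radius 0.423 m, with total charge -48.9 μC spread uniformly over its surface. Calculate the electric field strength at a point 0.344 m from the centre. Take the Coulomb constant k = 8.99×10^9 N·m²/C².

|E| = 0 N/C

Symmetry ⇒ E = E(r) r̂. Gaussian sphere of radius r = 0.344 m (inside the shell, r < 0.423 m).
All the charge is outside the Gaussian surface: Q_enc = 0, hence E = 0 everywhere inside the shell.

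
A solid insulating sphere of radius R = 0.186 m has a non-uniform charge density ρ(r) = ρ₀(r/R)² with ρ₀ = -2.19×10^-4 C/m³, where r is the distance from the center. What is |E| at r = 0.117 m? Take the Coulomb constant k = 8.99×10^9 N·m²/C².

|E| = 2.29×10^5 N/C

Take a concentric spherical Gaussian surface of radius r = 0.117 m (r < R).
Q_enc = ∫₀^r ρ(r')·4πr'² dr' = (4πρ₀/R²) ∫₀^r r'^4 dr' = 4πρ₀ r^5/(5·R²) = -3.488×10^-7 C.
By Gauss's law, ∮E·dA = E·4πr² = Q_enc/ε₀.
E = k|Q_enc|/r² = (8.99×10^9)(3.488×10^-7)/(0.117)² = 2.29e5 N/C.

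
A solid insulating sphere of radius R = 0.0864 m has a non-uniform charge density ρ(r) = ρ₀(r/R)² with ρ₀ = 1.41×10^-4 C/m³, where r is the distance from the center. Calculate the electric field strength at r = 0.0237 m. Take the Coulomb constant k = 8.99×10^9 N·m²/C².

Take a concentric spherical Gaussian surface of radius r = 0.0237 m (r < R).
Q_enc = ∫₀^r ρ(r')·4πr'² dr' = (4πρ₀/R²) ∫₀^r r'^4 dr' = 4πρ₀ r^5/(5·R²) = 3.55e-10 C.
Gauss's law: E·4πr² = Q_enc/ε₀.
E = k|Q_enc|/r² = (8.99×10^9)(3.55×10^-10)/(0.0237)² = 5.68×10^3 N/C.

5.68×10^3 V/m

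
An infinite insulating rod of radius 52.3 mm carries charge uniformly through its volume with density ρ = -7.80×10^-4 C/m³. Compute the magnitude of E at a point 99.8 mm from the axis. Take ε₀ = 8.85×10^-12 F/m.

|E| = 1.21×10^6 N/C

Take a coaxial cylindrical Gaussian surface of radius r = 99.8 mm and length L (r > 52.3 mm, full cross-section enclosed).
λ_enc = ρ·πR² = (-7.80e-4)π(0.0523)² = -6.703×10^-6 C/m.
By Gauss's law (flux through the curved wall only), E·2πrL = λ_enc L/ε₀.
E = |λ_enc|/(2πε₀r) = (6.703e-6)/(2π·8.85×10^-12·0.0998) = 1.21e6 N/C.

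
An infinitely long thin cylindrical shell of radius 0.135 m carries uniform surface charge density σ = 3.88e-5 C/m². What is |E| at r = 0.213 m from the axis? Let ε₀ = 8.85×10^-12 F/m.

Choose a coaxial cylinder of radius r = 0.213 m (arbitrary length L) as the Gaussian surface (r > 0.135 m).
The whole shell is enclosed: λ_enc = σ·2πR = (3.88e-5)·2π·(0.135) = 3.291×10^-5 C/m.
By Gauss's law (flux through the curved wall only), E·2πrL = λ_enc L/ε₀.
E = |λ_enc|/(2πε₀r) = (3.291e-5)/(2π·8.85×10^-12·0.213) = 2.78×10^6 N/C.

|E| ≈ 2.78×10^6 N/C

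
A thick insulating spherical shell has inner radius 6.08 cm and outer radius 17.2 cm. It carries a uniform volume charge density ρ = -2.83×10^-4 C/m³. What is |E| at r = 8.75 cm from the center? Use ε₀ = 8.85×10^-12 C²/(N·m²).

|E| ≈ 6.20×10^5 V/m

Symmetry ⇒ E = E(r) r̂. Gaussian sphere of radius r = 8.75 cm (within the shell material, 6.08 cm < r < 17.2 cm).
Enclosed charge is the volume from a to r: Q_enc = (4π/3)ρ(r³ − a³) = -5.277×10^-7 C.
Applying ∮E·dA = Q_enc/ε₀ with Φ = E(4πr²):
E = |Q_enc|/(4πε₀r²) = (5.277×10^-7)/(4π·8.85×10^-12·(0.0875)²) = 6.20×10^5 N/C.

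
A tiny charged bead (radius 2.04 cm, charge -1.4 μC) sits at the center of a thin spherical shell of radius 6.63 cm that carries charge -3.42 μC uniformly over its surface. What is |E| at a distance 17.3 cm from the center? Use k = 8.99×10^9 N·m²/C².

Use a concentric Gaussian sphere at r = 17.3 cm (r > 6.63 cm, enclosing both).
Q_enc = (-1.4 μC) + (-3.42 μC) = -4.82×10^-6 C.
Since E is radial and uniform over the Gaussian sphere, Φ = E·4πr² = Q_enc/ε₀.
E = k|Q_enc|/r² = (8.99×10^9)(4.82e-6)/(0.173)² = 1.45e6 N/C.

|E| = 1.45×10^6 N/C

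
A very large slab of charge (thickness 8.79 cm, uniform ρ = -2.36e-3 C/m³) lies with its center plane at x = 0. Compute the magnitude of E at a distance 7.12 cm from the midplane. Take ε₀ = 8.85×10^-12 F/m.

|E| ≈ 1.17×10^7 N/C

The point |x| = 7.12 cm lies outside the slab (half-thickness 0.04395 m). A symmetric pillbox spanning the full slab encloses Q_enc = ρ·d·A.
Flux = 2EA ⇒ E = |ρ|d/(2ε₀), independent of distance outside.
E = (2.36×10^-3)(0.0879)/(2·8.85×10^-12) = 1.17e7 N/C.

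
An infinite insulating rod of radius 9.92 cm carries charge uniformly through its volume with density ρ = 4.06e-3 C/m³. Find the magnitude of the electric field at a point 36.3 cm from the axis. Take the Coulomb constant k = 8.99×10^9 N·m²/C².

By cylindrical symmetry E is radial; use a coaxial Gaussian cylinder of radius 36.3 cm and length L (r > 9.92 cm, full cross-section enclosed).
λ_enc = ρ·πR² = (4.06×10^-3)π(0.0992)² = 1.255×10^-4 C/m.
Applying ∮E·dA = Q_enc/ε₀ with the end caps contributing no flux:
E = 2k|λ_enc|/r = 2(8.99×10^9)(1.255×10^-4)/(0.363) = 6.22×10^6 N/C.

E = 6.22e6 V/m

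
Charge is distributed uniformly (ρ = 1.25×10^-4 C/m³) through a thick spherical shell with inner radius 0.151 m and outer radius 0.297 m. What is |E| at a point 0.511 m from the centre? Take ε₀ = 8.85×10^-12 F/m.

By spherical symmetry E is radial; choose a Gaussian sphere of radius r = 0.511 m (r > 0.297 m, enclosing the whole shell).
Q_enc = ρ·(4π/3)(b³ − a³) = (1.25×10^-4)·(4π/3)·((0.297)³ − (0.151)³) = 1.191×10^-5 C.
Since E is radial and uniform over the Gaussian sphere, Φ = E·4πr² = Q_enc/ε₀.
E = |Q_enc|/(4πε₀r²) = (1.191e-5)/(4π·8.85×10^-12·(0.511)²) = 4.10×10^5 N/C.

E ≈ 4.10e5 V/m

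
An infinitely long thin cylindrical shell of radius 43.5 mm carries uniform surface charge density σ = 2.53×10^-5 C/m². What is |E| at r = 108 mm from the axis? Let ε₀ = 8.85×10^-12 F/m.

E = 1.15e6 V/m

Choose a coaxial cylinder of radius r = 108 mm (arbitrary length L) as the Gaussian surface (r > 43.5 mm).
The whole shell is enclosed: λ_enc = σ·2πR = (2.53e-5)·2π·(0.0435) = 6.915×10^-6 C/m.
Applying ∮E·dA = Q_enc/ε₀ with the end caps contributing no flux:
E = |λ_enc|/(2πε₀r) = (6.915e-6)/(2π·8.85×10^-12·0.108) = 1.15e6 N/C.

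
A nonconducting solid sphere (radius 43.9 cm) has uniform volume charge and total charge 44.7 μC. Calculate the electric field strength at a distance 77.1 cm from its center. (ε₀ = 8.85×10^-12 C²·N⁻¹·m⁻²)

Use a concentric Gaussian sphere at r = 77.1 cm (r > R, so the entire charge is enclosed).
Q_enc = 44.7 μC = 4.47×10^-5 C.
By Gauss's law, ∮E·dA = E·4πr² = Q_enc/ε₀.
E = |Q_enc|/(4πε₀r²) = (4.47e-5)/(4π·8.85×10^-12·(0.771)²) = 6.76×10^5 N/C.

E ≈ 6.76×10^5 N/C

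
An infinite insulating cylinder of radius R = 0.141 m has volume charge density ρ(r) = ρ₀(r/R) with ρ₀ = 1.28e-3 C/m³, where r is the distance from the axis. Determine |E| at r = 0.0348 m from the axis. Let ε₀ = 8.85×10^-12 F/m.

E = 4.14×10^5 N/C

Coaxial Gaussian cylinder, radius r = 0.0348 m, length L (r < R).
λ_enc = ∫₀^r ρ(r')·2πr' dr' = (2πρ₀/R)·r^3/3 = 8.013e-7 C/m.
Since E is radial and uniform over the curved surface, Φ = E·2πrL = Q_enc/ε₀ = λ_enc L/ε₀.
E = |λ_enc|/(2πε₀r) = (8.013×10^-7)/(2π·8.85×10^-12·0.0348) = 4.14×10^5 N/C.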